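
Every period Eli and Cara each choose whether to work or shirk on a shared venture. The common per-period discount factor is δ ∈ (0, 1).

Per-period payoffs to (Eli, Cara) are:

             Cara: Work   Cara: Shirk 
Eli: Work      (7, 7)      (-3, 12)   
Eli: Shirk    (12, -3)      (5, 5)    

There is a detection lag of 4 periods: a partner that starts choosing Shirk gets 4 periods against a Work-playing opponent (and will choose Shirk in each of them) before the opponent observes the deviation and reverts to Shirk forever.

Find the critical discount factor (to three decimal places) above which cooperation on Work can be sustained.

0.919

A deviator earns 12 for 4 periods, then 5 forever; cooperating earns 7 forever. Multiplying the IC by (1−δ):
7 ≥ 12(1−δ^4) + 5δ^4, so 7·δ^4 ≥ 5 and δ^4 ≥ 5/7.
δ ≥ (5/7)^(1/4) ≈ 0.919.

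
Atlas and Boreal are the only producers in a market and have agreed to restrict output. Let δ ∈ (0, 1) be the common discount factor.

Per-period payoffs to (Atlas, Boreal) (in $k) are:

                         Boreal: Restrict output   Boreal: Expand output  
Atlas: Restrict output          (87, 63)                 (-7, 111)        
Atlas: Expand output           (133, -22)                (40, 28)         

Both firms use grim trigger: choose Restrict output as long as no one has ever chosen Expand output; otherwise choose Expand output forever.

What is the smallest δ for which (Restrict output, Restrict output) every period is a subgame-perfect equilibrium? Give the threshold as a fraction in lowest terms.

Atlas: cooperation gives 87 each period; deviation gives 133 once then 40 forever.
  87/(1−δ) ≥ 133 + 40δ/(1−δ) ⇒ δ ≥ 46/93.
Boreal: cooperation gives 63 each period; deviation gives 111 once then 28 forever.
  δ ≥ 48/83.
Both must hold, so the binding constraint is Boreal's: δ ≥ 48/83.

48/83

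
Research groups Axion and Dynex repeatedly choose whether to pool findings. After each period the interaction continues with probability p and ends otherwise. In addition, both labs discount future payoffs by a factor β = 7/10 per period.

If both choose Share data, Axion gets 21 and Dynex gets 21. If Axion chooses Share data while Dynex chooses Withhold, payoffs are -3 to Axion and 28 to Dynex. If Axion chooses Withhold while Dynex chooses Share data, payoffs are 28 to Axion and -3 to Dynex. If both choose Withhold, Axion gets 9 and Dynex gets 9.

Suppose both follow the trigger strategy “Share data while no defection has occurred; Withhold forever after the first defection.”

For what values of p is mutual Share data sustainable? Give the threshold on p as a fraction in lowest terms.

With continuation probability p and discount β, the effective per-period discount factor is βp.
Grim-trigger IC: βp ≥ (28−21)/(28−9) = 7/19.
So p ≥ (7/19)/(7/10) = 10/19.

10/19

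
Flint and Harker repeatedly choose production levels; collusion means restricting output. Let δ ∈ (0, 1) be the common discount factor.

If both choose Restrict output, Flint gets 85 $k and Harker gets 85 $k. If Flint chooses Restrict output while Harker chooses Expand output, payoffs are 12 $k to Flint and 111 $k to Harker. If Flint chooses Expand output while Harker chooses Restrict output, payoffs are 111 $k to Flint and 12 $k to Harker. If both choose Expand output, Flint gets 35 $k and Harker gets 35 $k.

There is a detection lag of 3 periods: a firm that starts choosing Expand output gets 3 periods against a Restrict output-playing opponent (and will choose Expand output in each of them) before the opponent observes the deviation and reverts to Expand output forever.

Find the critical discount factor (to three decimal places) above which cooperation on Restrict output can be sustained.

0.699

A deviator earns 111 for 3 periods, then 35 forever; cooperating earns 85 forever. Multiplying the IC by (1−δ):
85 ≥ 111(1−δ^3) + 35δ^3, so 76·δ^3 ≥ 26 and δ^3 ≥ 13/38.
δ ≥ (13/38)^(1/3) ≈ 0.699.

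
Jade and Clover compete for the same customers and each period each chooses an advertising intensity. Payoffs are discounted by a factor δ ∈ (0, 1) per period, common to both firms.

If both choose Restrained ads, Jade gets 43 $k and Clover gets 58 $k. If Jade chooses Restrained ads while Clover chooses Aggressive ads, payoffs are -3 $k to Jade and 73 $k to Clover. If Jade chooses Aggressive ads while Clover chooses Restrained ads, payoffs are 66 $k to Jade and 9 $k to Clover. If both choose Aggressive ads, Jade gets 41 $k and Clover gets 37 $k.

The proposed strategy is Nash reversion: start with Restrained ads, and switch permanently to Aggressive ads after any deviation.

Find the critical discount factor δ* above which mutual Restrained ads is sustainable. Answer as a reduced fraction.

23/25

Jade: cooperation gives 43 each period; deviation gives 66 once then 41 forever.
  43/(1−δ) ≥ 66 + 41δ/(1−δ) ⇒ δ ≥ 23/25.
Clover: cooperation gives 58 each period; deviation gives 73 once then 37 forever.
  δ ≥ 15/36 = 5/12.
Both must hold, so the binding constraint is Jade's: δ ≥ 23/25.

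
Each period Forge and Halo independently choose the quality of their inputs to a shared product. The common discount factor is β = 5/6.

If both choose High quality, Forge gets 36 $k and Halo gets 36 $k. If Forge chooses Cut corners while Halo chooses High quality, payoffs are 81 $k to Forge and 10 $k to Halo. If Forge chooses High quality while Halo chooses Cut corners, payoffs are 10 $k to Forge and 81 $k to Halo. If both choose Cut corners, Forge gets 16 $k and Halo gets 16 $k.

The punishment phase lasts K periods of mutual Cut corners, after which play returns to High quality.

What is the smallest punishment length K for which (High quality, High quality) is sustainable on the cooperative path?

Need Σ_{k=1}^{K} β^k ≥ (81−36)/(36−16) = 2.2500 at β = 5/6.
At K = 3 the sum is 2.1065 < 2.2500; at K = 4 it is 2.5887 ≥ 2.2500.
So the minimum punishment length is K = 4.

4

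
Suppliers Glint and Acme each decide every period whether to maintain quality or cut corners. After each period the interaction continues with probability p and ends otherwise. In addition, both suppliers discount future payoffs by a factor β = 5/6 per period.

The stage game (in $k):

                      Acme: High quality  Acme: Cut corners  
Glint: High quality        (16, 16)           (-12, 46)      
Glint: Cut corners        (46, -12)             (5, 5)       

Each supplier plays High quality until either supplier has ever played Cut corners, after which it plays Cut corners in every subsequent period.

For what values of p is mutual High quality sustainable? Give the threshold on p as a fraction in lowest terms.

With continuation probability p and discount β, the effective per-period discount factor is βp.
Grim-trigger IC: βp ≥ (46−16)/(46−5) = 30/41.
So p ≥ (30/41)/(5/6) = 36/41.

36/41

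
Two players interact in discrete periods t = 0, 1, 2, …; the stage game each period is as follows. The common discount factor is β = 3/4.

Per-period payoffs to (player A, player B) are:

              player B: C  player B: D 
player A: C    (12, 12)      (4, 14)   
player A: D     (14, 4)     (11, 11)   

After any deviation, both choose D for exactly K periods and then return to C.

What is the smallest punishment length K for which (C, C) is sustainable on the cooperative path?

IC: β(1−β^K)/(1−β) ≥ (14−12)/(12−11) = 2.
With β = 3/4: need 1 − β^K ≥ 2·(1−3/4)/(3/4), i.e. β^K ≤ 0.3333.
Since (3/4)^3 = 0.4219 and (3/4)^4 = 0.3164, the smallest such K is 4.

4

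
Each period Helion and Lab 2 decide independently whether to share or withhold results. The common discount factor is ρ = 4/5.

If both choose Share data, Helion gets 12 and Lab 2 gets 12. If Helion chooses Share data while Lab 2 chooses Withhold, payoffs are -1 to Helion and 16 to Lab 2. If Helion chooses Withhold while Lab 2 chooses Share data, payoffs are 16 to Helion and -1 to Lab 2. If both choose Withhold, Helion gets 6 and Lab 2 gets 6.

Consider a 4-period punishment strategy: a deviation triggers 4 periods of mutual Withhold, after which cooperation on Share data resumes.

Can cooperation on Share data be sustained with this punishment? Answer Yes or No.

Yes

IC: ρ+…+ρ^4 ≥ (16−12)/(12−6) = 2/3.
At ρ = 4/5: partial sum = 2.3616 ≥ 0.6667. Cooperation sustainable.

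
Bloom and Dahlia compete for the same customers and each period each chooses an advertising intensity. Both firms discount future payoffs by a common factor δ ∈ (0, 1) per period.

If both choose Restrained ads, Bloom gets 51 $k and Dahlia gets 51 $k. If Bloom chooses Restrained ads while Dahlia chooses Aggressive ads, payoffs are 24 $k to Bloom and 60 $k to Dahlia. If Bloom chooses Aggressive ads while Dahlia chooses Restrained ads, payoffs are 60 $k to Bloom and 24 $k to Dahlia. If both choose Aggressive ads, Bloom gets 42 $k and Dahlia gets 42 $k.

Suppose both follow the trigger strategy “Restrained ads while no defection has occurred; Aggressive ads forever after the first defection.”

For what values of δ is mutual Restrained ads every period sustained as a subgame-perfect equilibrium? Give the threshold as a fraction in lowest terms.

One-period gain from deviating is 60 − 51 = 9. The loss is 51 − 42 = 9 in every subsequent period, with present value 9·δ/(1−δ).
Deviation is unprofitable when 9·δ/(1−δ) ≥ 9, i.e. δ/(1−δ) ≥ 1.
Equivalently δ ≥ 9/(9+9) = 1/2.

1/2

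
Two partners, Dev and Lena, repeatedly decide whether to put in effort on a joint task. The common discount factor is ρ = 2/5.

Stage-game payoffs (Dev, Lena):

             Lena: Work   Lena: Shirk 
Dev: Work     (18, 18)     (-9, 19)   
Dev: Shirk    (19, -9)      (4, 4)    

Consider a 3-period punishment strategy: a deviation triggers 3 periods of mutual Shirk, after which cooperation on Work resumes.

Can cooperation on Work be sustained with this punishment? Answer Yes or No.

IC: ρ+…+ρ^3 ≥ (19−18)/(18−4) = 1/14.
At ρ = 2/5: partial sum = 0.6240 ≥ 0.0714. Cooperation sustainable.

Yes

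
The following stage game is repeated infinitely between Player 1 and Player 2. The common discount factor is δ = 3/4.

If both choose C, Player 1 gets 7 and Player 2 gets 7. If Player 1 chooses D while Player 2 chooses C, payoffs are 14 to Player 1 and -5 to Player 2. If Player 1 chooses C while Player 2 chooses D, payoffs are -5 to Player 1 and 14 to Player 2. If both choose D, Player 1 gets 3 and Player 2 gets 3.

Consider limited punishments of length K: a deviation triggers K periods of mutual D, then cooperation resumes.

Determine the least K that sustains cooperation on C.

4

Need Σ_{k=1}^{K} δ^k ≥ (14−7)/(7−3) = 1.7500 at δ = 3/4.
At K = 3 the sum is 1.7344 < 1.7500; at K = 4 it is 2.0508 ≥ 1.7500.
So the minimum punishment length is K = 4.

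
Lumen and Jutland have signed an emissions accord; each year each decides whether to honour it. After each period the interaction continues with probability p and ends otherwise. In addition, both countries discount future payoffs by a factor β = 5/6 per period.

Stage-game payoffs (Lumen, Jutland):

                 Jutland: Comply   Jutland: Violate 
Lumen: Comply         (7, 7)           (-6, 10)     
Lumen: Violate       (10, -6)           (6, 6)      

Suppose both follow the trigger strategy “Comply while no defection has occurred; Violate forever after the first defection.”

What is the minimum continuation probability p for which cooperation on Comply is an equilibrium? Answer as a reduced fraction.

With continuation probability p and discount β, the effective per-period discount factor is βp.
Grim-trigger IC: βp ≥ (10−7)/(10−6) = 3/4.
So p ≥ (3/4)/(5/6) = 9/10.

9/10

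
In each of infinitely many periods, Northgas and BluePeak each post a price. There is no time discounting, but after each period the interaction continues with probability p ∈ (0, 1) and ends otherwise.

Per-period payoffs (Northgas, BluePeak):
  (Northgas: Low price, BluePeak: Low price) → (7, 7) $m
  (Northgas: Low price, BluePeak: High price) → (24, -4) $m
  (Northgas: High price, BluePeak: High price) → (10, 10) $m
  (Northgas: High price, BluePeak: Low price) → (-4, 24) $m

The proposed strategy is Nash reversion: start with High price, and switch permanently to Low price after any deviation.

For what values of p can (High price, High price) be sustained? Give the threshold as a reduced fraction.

Expected cooperation value is 10 + p·10 + p²·10 + … = 10/(1−p); deviation gives 24 + p·7/(1−p).
10 ≥ 24(1−p) + 7p ⇒ 17p ≥ 14 ⇒ p ≥ 14/17.

14/17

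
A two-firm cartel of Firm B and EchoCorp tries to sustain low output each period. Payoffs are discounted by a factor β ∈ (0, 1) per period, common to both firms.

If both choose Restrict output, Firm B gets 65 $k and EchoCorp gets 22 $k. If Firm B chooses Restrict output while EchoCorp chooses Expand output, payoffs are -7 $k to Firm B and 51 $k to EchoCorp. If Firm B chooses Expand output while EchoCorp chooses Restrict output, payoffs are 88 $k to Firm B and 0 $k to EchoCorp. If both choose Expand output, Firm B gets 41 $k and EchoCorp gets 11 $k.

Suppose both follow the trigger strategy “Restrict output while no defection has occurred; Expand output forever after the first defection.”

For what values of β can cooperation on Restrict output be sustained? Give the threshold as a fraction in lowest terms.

29/40

Firm B: cooperation gives 65 each period; deviation gives 88 once then 41 forever.
  65/(1−β) ≥ 88 + 41β/(1−β) ⇒ β ≥ 23/47.
EchoCorp: cooperation gives 22 each period; deviation gives 51 once then 11 forever.
  β ≥ 29/40.
Both must hold, so the binding constraint is EchoCorp's: β ≥ 29/40.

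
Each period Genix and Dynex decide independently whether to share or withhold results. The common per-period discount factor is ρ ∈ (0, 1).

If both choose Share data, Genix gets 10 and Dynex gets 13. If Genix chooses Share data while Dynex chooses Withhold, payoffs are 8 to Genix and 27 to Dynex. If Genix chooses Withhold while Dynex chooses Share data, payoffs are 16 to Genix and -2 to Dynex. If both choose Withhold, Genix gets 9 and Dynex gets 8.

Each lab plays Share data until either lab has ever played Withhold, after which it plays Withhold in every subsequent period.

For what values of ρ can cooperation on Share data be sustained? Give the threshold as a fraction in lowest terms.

Genix's threshold: (16−10)/(16−9) = 6/7.
Dynex's threshold: (27−13)/(27−8) = 14/19.
6/7 > 14/19, so Genix binds and ρ* = 6/7.

6/7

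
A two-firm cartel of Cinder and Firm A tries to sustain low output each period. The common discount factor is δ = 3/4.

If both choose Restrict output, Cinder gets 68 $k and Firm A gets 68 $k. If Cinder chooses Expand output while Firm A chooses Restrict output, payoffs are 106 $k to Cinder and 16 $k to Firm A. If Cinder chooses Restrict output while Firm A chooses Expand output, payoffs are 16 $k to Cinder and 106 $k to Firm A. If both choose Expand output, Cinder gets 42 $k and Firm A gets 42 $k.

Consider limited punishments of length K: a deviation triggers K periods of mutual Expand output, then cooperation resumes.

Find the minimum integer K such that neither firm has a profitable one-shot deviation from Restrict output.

IC: δ(1−δ^K)/(1−δ) ≥ (106−68)/(68−42) = 19/13.
With δ = 3/4: need 1 − δ^K ≥ 19/13·(1−3/4)/(3/4), i.e. δ^K ≤ 0.5128.
Since (3/4)^2 = 0.5625 and (3/4)^3 = 0.4219, the smallest such K is 3.

3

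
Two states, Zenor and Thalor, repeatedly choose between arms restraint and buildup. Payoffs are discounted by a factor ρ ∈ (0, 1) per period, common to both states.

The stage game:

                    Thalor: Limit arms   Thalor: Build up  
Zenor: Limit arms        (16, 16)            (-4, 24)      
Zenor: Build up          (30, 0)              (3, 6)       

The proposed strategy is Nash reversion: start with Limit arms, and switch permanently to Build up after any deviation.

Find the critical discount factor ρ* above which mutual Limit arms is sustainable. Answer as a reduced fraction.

For Zenor: deviation gain 30−16 = 14, per-period punishment loss 16−3 = 13. IC gives ρ ≥ 14/27.
For Thalor: gain 8, loss 10 per period, so ρ ≥ 8/18 = 4/9.
The tighter constraint is Zenor's, so cooperation needs ρ ≥ 14/27.

14/27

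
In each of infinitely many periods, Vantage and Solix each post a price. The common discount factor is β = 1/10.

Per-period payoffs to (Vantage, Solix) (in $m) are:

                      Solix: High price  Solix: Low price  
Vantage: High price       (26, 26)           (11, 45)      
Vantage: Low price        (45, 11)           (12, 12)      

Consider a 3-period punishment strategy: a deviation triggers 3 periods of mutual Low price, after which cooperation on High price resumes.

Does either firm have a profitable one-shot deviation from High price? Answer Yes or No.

IC: β+…+β^3 ≥ (45−26)/(26−12) = 19/14.
At β = 1/10: partial sum = 0.1110 < 1.3571. Cooperation not sustainable.

Yes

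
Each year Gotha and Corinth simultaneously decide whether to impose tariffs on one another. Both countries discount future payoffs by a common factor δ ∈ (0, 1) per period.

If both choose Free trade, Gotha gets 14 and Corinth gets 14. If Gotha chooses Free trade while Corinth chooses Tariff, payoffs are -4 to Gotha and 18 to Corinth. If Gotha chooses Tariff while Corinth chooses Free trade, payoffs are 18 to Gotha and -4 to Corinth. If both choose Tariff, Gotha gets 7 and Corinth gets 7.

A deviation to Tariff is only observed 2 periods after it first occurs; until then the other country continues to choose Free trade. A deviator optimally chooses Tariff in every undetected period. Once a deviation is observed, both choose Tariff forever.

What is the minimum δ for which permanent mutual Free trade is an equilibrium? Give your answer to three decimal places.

0.603

A deviator earns 18 for 2 periods, then 7 forever; cooperating earns 14 forever. Multiplying the IC by (1−δ):
14 ≥ 18(1−δ^2) + 7δ^2, so 11·δ^2 ≥ 4 and δ^2 ≥ 4/11.
δ ≥ (4/11)^(1/2) ≈ 0.603.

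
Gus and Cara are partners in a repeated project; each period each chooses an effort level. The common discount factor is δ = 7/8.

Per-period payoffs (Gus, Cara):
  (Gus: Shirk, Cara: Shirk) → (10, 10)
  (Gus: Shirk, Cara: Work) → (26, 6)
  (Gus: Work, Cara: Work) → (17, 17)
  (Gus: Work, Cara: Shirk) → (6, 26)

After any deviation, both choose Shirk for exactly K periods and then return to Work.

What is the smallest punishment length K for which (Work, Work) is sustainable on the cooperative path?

2

IC: δ(1−δ^K)/(1−δ) ≥ (26−17)/(17−10) = 9/7.
With δ = 7/8: need 1 − δ^K ≥ 9/7·(1−7/8)/(7/8), i.e. δ^K ≤ 0.8163.
Since (7/8)^1 = 0.8750 and (7/8)^2 = 0.7656, the smallest such K is 2.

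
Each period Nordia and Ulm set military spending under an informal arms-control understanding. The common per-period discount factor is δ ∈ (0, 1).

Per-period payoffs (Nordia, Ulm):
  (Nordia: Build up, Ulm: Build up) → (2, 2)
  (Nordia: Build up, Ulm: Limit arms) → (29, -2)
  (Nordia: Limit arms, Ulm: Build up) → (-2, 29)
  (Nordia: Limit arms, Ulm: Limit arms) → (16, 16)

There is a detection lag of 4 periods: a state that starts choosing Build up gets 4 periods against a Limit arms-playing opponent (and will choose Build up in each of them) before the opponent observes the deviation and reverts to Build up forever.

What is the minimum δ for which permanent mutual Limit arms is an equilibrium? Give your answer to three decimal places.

Deviating for the 4 undetected periods gains 29−16 = 13 per period over cooperation, then loses 16−2 = 14 per period forever once punishment starts.
Gain: 13(1 + δ + … + δ^3); loss: 14·δ^4/(1−δ).
No profitable deviation ⇔ 13(1−δ^4) ≤ 14·δ^4, i.e. δ^4 ≥ 13/(13+14) = 13/27.
Hence δ ≥ (13/27)^(1/4) ≈ 0.833.

0.833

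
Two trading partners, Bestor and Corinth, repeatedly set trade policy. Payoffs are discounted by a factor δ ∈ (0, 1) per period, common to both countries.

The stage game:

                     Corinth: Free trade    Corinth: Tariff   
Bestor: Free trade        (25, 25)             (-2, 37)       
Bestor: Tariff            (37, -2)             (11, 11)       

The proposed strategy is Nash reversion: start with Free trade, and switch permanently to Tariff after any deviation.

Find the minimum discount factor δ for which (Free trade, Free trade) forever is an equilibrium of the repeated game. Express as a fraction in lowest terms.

6/13

25/(1−δ) ≥ 37 + 11δ/(1−δ)
25 ≥ 37 − 26δ
δ ≥ 12/26 = 6/13.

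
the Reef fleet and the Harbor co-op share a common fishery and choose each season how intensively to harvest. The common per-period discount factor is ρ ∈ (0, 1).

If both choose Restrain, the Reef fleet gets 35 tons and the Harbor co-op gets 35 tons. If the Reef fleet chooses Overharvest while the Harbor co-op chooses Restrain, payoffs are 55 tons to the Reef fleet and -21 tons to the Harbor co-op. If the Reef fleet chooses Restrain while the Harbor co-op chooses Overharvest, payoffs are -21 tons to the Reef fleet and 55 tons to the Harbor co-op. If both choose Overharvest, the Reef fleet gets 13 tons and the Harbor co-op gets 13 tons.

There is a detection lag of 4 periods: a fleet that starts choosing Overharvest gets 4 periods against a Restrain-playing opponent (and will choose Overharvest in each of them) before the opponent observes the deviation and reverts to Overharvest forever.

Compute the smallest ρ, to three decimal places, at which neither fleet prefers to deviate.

Deviating for the 4 undetected periods gains 55−35 = 20 per period over cooperation, then loses 35−13 = 22 per period forever once punishment starts.
Gain: 20(1 + ρ + … + ρ^3); loss: 22·ρ^4/(1−ρ).
No profitable deviation ⇔ 20(1−ρ^4) ≤ 22·ρ^4, i.e. ρ^4 ≥ 20/(20+22) = 10/21.
Hence ρ ≥ (10/21)^(1/4) ≈ 0.831.

0.831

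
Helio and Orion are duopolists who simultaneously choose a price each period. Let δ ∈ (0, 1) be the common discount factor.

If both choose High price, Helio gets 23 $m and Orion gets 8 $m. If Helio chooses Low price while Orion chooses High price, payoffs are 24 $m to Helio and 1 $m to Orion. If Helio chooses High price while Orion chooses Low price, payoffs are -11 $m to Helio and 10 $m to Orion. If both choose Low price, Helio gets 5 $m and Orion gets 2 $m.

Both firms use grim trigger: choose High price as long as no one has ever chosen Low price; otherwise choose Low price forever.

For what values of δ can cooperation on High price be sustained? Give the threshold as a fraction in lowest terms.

1/4

For Helio: deviation gain 24−23 = 1, per-period punishment loss 23−5 = 18. IC gives δ ≥ 1/19.
For Orion: gain 2, loss 6 per period, so δ ≥ 2/8 = 1/4.
The tighter constraint is Orion's, so cooperation needs δ ≥ 1/4.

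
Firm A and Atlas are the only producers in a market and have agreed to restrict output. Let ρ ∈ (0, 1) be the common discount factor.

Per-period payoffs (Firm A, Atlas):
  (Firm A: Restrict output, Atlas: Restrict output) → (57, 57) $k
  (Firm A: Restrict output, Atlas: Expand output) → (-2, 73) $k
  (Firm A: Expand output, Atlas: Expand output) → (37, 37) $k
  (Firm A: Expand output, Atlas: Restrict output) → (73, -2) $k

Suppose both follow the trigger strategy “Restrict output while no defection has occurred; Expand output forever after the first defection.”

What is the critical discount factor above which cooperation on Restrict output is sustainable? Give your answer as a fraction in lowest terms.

4/9

Under grim trigger the critical discount factor is (T−C)/(T−P) with T = 73, C = 57, P = 37.
ρ* = (73−57)/(73−37) = 16/36 = 4/9.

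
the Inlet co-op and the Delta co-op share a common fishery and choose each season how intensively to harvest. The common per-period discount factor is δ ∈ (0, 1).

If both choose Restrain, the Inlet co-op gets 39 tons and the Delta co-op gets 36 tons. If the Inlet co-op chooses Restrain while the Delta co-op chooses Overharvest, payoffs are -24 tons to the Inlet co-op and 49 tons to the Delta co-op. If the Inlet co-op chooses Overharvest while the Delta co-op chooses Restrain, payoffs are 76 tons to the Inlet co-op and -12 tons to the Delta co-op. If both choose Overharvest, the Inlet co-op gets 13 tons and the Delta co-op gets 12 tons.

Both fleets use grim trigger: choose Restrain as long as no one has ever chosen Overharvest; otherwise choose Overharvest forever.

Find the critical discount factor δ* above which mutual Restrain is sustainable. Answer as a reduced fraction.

For the Inlet co-op: deviation gain 76−39 = 37, per-period punishment loss 39−13 = 26. IC gives δ ≥ 37/63.
For the Delta co-op: gain 13, loss 24 per period, so δ ≥ 13/37.
The tighter constraint is the Inlet co-op's, so cooperation needs δ ≥ 37/63.

37/63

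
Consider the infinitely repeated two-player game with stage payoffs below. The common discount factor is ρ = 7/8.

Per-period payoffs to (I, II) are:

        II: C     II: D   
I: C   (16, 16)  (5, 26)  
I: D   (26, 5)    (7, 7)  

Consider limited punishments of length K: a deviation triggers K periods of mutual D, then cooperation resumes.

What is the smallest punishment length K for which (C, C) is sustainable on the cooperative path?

2

No profitable deviation requires (16−7)(ρ+…+ρ^K) ≥ 26−16, i.e. ρ+…+ρ^K ≥ 10/9 ≈ 1.1111.
With ρ = 7/8, the partial sums are K=1: 0.8750, K=2: 1.6406.
K = 2 is the first length at which the sum reaches 1.1111.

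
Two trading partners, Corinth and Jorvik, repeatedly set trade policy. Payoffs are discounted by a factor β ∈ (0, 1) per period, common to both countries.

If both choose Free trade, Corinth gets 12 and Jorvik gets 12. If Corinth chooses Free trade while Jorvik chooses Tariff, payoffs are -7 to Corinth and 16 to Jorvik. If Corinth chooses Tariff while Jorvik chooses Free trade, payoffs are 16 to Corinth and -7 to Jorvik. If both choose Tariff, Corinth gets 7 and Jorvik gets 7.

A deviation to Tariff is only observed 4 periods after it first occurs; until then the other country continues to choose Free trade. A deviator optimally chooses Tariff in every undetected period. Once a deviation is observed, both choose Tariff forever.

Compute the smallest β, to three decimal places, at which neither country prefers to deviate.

The best deviation is to choose Tariff for all 4 undetected periods, earning 16 each, then 7 forever once detected.
Deviation value: 16(1−β^4)/(1−β) + 7β^4/(1−β); cooperation value: 12/(1−β).
IC: 12 ≥ 16(1−β^4) + 7β^4 = 16 − 9β^4.
So β^4 ≥ 4/9, giving β ≥ (4/9)^(1/4) ≈ 0.816.

0.816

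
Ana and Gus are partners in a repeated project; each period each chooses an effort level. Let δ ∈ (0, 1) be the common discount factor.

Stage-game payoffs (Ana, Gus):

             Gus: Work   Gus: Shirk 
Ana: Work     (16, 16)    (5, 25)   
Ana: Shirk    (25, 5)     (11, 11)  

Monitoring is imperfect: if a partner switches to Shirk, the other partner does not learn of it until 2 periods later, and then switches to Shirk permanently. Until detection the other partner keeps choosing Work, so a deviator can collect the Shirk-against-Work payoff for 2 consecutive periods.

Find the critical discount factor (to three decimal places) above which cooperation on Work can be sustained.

0.802

Deviating for the 2 undetected periods gains 25−16 = 9 per period over cooperation, then loses 16−11 = 5 per period forever once punishment starts.
Gain: 9(1 + δ + … + δ^1); loss: 5·δ^2/(1−δ).
No profitable deviation ⇔ 9(1−δ^2) ≤ 5·δ^2, i.e. δ^2 ≥ 9/(9+5) = 9/14.
Hence δ ≥ (9/14)^(1/2) ≈ 0.802.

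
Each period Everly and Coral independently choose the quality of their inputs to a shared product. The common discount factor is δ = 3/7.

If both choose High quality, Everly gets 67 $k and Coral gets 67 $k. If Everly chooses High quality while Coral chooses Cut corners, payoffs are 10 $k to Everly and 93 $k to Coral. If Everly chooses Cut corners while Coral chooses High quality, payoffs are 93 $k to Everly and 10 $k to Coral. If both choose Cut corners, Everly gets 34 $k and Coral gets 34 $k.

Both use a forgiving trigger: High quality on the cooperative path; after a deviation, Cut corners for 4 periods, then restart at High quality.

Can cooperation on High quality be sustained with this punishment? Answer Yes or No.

Comparing payoff streams over the 5 periods until play realigns: cooperate → 67(1+δ+…+δ^4); deviate → 93 + 34(δ+…+δ^4).
Cooperation is sustained iff (67−34)(δ+…+δ^4) ≥ 93−67.
δ+…+δ^4 = 3/7·(1−(3/7)^4)/(1−3/7) = 0.7247, and (93−67)/(67−34) = 0.7879.
0.7247 < 0.7879, so cooperation is not sustainable.

No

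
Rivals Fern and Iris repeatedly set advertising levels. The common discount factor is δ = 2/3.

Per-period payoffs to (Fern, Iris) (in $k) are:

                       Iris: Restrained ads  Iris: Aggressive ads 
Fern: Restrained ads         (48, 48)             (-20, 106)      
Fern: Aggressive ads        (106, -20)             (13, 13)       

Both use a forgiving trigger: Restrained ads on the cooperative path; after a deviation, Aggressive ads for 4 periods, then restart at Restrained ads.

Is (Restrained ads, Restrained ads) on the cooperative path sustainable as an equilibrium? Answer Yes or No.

IC: δ+…+δ^4 ≥ (106−48)/(48−13) = 58/35.
At δ = 2/3: partial sum = 1.6049 < 1.6571. Cooperation not sustainable.

No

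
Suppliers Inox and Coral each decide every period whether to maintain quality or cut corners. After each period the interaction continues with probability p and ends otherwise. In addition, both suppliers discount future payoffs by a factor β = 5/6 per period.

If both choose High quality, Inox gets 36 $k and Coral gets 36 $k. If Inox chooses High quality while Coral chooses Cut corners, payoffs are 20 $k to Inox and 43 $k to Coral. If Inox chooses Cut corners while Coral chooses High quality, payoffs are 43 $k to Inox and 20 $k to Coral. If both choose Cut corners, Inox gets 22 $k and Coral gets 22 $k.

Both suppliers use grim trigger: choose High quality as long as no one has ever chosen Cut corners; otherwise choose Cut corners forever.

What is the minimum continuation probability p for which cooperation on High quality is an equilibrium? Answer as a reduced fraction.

Expected continuation weight on next period's payoff is β·p = 5/6·p, which plays the role of the discount factor.
Cooperation requires 5/6·p ≥ (43−36)/(43−22) = 1/3, hence p ≥ 2/5.

2/5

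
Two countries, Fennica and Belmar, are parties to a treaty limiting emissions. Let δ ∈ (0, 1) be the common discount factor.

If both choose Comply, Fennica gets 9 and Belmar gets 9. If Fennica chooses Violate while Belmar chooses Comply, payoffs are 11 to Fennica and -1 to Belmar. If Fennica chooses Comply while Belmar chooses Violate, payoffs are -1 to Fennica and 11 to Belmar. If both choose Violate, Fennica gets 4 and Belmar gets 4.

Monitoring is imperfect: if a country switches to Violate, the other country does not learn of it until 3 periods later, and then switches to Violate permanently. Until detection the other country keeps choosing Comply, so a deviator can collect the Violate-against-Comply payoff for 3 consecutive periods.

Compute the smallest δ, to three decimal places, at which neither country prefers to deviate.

0.659

Deviating for the 3 undetected periods gains 11−9 = 2 per period over cooperation, then loses 9−4 = 5 per period forever once punishment starts.
Gain: 2(1 + δ + … + δ^2); loss: 5·δ^3/(1−δ).
No profitable deviation ⇔ 2(1−δ^3) ≤ 5·δ^3, i.e. δ^3 ≥ 2/(2+5) = 2/7.
Hence δ ≥ (2/7)^(1/3) ≈ 0.659.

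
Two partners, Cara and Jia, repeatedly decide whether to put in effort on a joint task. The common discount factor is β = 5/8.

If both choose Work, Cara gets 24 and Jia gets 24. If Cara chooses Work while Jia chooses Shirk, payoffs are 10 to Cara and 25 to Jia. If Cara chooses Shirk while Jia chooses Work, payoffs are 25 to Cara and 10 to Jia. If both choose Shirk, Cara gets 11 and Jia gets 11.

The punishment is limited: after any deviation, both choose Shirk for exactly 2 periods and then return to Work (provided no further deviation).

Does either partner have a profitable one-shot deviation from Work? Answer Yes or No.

No

Comparing payoff streams over the 3 periods until play realigns: cooperate → 24(1+β+…+β^2); deviate → 25 + 11(β+…+β^2).
Cooperation is sustained iff (24−11)(β+…+β^2) ≥ 25−24.
β+…+β^2 = 5/8·(1−(5/8)^2)/(1−5/8) = 1.0156, and (25−24)/(24−11) = 0.0769.
1.0156 ≥ 0.0769, so cooperation is sustainable.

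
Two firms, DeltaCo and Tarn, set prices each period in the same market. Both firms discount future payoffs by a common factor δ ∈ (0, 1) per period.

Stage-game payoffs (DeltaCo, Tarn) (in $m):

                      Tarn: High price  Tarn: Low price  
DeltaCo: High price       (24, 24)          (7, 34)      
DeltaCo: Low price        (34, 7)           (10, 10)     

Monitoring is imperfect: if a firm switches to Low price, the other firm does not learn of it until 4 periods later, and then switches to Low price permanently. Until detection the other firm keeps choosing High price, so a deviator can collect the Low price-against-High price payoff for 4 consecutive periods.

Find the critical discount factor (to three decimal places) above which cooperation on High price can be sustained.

The best deviation is to choose Low price for all 4 undetected periods, earning 34 each, then 10 forever once detected.
Deviation value: 34(1−δ^4)/(1−δ) + 10δ^4/(1−δ); cooperation value: 24/(1−δ).
IC: 24 ≥ 34(1−δ^4) + 10δ^4 = 34 − 24δ^4.
So δ^4 ≥ 10/24 = 5/12, giving δ ≥ (5/12)^(1/4) ≈ 0.803.

0.803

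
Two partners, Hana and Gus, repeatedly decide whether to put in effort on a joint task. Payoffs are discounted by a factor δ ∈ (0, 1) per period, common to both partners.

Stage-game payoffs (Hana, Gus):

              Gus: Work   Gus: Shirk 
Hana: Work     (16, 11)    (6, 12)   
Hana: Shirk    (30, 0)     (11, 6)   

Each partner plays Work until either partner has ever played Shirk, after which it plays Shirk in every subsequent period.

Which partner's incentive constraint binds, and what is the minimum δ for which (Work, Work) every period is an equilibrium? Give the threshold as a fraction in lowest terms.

Hana; δ ≥ 14/19

For Hana: deviation gain 30−16 = 14, per-period punishment loss 16−11 = 5. IC gives δ ≥ 14/19.
For Gus: gain 1, loss 5 per period, so δ ≥ 1/6.
The tighter constraint is Hana's, so cooperation needs δ ≥ 14/19.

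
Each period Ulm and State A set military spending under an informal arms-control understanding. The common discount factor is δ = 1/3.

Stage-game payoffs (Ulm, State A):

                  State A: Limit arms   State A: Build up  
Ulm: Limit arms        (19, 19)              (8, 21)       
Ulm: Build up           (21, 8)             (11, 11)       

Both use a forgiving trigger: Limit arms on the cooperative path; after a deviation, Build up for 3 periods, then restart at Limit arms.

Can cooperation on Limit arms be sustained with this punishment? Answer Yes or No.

Yes

IC: δ+…+δ^3 ≥ (21−19)/(19−11) = 1/4.
At δ = 1/3: partial sum = 0.4815 ≥ 0.2500. Cooperation sustainable.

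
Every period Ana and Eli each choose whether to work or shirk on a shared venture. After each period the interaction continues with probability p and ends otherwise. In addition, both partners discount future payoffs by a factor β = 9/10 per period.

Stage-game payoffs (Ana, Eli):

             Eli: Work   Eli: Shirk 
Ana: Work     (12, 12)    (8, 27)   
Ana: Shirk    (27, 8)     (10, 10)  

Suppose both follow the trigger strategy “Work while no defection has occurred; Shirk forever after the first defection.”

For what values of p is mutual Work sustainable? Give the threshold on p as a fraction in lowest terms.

50/51

Expected continuation weight on next period's payoff is β·p = 9/10·p, which plays the role of the discount factor.
Cooperation requires 9/10·p ≥ (27−12)/(27−10) = 15/17, hence p ≥ 50/51.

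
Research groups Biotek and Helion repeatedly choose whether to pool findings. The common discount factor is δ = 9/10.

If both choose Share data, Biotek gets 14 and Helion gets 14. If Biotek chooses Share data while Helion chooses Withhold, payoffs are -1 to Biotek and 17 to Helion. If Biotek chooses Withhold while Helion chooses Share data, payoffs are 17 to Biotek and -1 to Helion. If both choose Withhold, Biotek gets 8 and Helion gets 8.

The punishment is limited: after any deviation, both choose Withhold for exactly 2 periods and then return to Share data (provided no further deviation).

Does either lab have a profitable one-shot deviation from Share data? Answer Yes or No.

No

Comparing payoff streams over the 3 periods until play realigns: cooperate → 14(1+δ+…+δ^2); deviate → 17 + 8(δ+…+δ^2).
Cooperation is sustained iff (14−8)(δ+…+δ^2) ≥ 17−14.
δ+…+δ^2 = 9/10·(1−(9/10)^2)/(1−9/10) = 1.7100, and (17−14)/(14−8) = 0.5000.
1.7100 ≥ 0.5000, so cooperation is sustainable.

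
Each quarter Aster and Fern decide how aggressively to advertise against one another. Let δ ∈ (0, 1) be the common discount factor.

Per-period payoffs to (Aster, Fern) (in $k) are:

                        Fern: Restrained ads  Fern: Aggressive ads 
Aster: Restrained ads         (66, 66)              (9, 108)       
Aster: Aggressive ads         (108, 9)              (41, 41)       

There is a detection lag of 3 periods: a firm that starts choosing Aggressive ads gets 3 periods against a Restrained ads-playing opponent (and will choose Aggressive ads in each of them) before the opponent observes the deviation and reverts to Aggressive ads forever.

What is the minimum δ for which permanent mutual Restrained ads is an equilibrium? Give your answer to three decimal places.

0.856

Deviating for the 3 undetected periods gains 108−66 = 42 per period over cooperation, then loses 66−41 = 25 per period forever once punishment starts.
Gain: 42(1 + δ + … + δ^2); loss: 25·δ^3/(1−δ).
No profitable deviation ⇔ 42(1−δ^3) ≤ 25·δ^3, i.e. δ^3 ≥ 42/(42+25) = 42/67.
Hence δ ≥ (42/67)^(1/3) ≈ 0.856.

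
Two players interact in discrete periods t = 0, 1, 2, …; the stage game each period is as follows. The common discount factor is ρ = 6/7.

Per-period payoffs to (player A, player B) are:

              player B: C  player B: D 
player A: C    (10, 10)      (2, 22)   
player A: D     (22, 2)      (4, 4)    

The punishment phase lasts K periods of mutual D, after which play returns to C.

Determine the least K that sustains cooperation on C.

3

No profitable deviation requires (10−4)(ρ+…+ρ^K) ≥ 22−10, i.e. ρ+…+ρ^K ≥ 2 ≈ 2.0000.
With ρ = 6/7, the partial sums are K=1: 0.8571, K=2: 1.5918, K=3: 2.2216.
K = 3 is the first length at which the sum reaches 2.0000.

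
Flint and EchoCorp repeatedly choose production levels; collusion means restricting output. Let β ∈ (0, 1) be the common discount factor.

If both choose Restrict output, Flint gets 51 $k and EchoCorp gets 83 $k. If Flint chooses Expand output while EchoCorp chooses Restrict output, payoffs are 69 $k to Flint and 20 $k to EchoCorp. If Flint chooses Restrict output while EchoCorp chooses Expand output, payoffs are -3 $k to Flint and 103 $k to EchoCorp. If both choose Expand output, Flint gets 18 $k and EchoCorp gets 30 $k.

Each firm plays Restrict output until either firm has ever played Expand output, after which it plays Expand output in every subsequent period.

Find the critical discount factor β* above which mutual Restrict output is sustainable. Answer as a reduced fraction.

Flint: cooperation gives 51 each period; deviation gives 69 once then 18 forever.
  51/(1−β) ≥ 69 + 18β/(1−β) ⇒ β ≥ 18/51 = 6/17.
EchoCorp: cooperation gives 83 each period; deviation gives 103 once then 30 forever.
  β ≥ 20/73.
Both must hold, so the binding constraint is Flint's: β ≥ 6/17.

6/17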